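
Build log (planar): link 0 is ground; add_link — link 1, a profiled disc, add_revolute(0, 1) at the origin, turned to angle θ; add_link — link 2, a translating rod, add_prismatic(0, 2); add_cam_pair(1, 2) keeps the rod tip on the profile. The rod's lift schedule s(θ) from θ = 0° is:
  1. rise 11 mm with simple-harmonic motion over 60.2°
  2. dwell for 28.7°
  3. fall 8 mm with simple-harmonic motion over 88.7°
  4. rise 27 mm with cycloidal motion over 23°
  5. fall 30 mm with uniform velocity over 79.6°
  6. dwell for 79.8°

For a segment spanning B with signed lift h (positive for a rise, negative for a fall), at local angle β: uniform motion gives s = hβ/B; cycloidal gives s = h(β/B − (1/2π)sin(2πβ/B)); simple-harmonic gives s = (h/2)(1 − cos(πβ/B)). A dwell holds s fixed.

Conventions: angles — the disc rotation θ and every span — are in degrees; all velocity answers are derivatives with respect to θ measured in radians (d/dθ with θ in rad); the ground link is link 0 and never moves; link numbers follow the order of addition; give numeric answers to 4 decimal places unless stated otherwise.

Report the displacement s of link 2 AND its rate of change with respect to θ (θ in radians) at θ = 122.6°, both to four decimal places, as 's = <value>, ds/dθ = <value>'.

seg 1 [0°–60.2°] simple-harmonic, h=11: full span → s += 11 → s = 11.0000
seg 2 [60.2°–88.9°] dwell: s stays 11.0000
seg 3 [88.9°–177.6°] simple-harmonic, h=-8: θ=122.6° here. β=33.7, B=88.7. -8/2·(1 − cos(π·0.3799)) = -2.5267 → s = 8.4733
velocity in seg [88.9°–177.6°] (simple-harmonic), θ in radians: β = 33.7° = 0.5882 rad, B = 88.7° = 1.5481 rad; ds/dθ = (πh/(2B)) sin(πβ/B) = (π·(-8)/(2·1.5481)) sin(π·0.3799) = -7.546592 mm/rad

s = 8.4733, ds/dθ = -7.5466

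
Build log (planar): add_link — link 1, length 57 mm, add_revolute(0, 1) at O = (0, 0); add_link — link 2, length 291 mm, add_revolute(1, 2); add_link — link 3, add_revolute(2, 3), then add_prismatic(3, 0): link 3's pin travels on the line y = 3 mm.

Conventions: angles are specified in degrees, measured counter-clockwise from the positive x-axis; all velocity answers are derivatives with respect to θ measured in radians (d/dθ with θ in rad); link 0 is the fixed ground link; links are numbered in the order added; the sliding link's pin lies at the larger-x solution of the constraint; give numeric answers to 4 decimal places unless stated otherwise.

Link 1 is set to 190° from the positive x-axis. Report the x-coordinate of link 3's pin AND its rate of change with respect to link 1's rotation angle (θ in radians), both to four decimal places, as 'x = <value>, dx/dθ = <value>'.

geometry: r = 57 mm, L = 291 mm, e = 3 mm
crank pin P = (r cos θ, r sin θ) = (-56.134042, -9.897946)
h = r sin θ − e = -9.897946 − 3 = -12.897946
x = r cos θ + √(L² − h²) = -56.134042 + 290.714023 = 234.579981
dx/dθ = −r sin θ − h·r cos θ/√(L² − h²) (θ in radians; h = -12.897946) = 7.407479

x = 234.5800, dx/dθ = 7.4075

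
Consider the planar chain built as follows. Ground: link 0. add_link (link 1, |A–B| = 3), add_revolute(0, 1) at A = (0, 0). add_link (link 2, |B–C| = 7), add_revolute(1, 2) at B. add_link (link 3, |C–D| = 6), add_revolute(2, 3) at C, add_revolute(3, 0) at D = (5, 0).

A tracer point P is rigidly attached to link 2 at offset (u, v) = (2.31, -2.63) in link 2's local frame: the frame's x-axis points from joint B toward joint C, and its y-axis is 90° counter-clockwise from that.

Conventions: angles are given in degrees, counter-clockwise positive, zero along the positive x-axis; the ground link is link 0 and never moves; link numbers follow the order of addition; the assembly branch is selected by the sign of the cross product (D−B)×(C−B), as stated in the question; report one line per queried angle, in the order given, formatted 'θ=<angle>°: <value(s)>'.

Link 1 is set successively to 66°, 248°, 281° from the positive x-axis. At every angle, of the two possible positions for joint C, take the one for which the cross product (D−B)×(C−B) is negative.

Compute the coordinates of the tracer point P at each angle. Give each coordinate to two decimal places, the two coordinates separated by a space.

A=(0,0), D=(5.00,0)
θ=66°: B = A + 3.00·(cos66°, sin66°) = (1.2202, 2.7406)
θ=66°: |BD| = 4.6688
θ=66°: circle(B,7.00) ∩ circle(D,6.00): a=3.7266, h=5.9256
θ=66°:   candidates: C₊=(7.7156,5.3503) cross=27.665; C₋=(0.7589,-4.2441) cross=-27.665
θ=66°:   branch - wants cross < 0 → take C=(0.7589,-4.2441) (cross=-27.665)
θ=66°: ex = (C−B)/|BC| = (-0.0659,-0.9978); ey = (0.9978,-0.0659)
θ=66°: P = B + 2.31·ex + -2.63·ey = (-1.5563,0.6090)
θ=248°: B = A + 3.00·(cos248°, sin248°) = (-1.1238, -2.7816)
θ=248°: |BD| = 6.7259
θ=248°: circle(B,7.00) ∩ circle(D,6.00): a=4.3294, h=5.5006
θ=248°:   candidates: C₊=(0.5432,4.0171) cross=36.997; C₋=(5.0928,-5.9993) cross=-36.997
θ=248°:   branch - wants cross < 0 → take C=(5.0928,-5.9993) (cross=-36.997)
θ=248°: ex = (C−B)/|BC| = (0.8881,-0.4597); ey = (0.4597,0.8881)
θ=248°: P = B + 2.31·ex + -2.63·ey = (-0.2813,-6.1791)
θ=281°: B = A + 3.00·(cos281°, sin281°) = (0.5724, -2.9449)
θ=281°: |BD| = 5.3175
θ=281°: circle(B,7.00) ∩ circle(D,6.00): a=3.8811, h=5.8255
θ=281°:   candidates: C₊=(0.5778,4.0551) cross=30.977; C₋=(7.0303,-5.6461) cross=-30.977
θ=281°:   branch - wants cross < 0 → take C=(7.0303,-5.6461) (cross=-30.977)
θ=281°: ex = (C−B)/|BC| = (0.9225,-0.3859); ey = (0.3859,0.9225)
θ=281°: P = B + 2.31·ex + -2.63·ey = (1.6886,-6.2626)

θ=66°: -1.56 0.61
θ=248°: -0.28 -6.18
θ=281°: 1.69 -6.26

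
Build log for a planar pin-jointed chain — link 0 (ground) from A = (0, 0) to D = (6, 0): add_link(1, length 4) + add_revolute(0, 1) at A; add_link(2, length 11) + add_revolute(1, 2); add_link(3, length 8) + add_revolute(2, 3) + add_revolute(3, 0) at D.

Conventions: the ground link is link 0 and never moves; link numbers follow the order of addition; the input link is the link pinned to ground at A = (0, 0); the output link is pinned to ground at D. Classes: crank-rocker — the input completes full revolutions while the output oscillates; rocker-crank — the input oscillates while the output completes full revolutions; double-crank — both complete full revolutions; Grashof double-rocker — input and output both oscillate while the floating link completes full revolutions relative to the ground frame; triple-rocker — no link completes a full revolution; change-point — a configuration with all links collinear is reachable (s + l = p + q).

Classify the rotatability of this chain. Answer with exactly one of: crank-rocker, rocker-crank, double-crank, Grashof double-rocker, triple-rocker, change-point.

lengths: ground=6, input=4, coupler=11, output=8
sorted: s=4 (shortest), l=11 (longest), p+q=14
s + l = 15 vs p + q = 14
s + l > p + q → non-Grashof → no link fully rotates → triple-rocker

triple-rocker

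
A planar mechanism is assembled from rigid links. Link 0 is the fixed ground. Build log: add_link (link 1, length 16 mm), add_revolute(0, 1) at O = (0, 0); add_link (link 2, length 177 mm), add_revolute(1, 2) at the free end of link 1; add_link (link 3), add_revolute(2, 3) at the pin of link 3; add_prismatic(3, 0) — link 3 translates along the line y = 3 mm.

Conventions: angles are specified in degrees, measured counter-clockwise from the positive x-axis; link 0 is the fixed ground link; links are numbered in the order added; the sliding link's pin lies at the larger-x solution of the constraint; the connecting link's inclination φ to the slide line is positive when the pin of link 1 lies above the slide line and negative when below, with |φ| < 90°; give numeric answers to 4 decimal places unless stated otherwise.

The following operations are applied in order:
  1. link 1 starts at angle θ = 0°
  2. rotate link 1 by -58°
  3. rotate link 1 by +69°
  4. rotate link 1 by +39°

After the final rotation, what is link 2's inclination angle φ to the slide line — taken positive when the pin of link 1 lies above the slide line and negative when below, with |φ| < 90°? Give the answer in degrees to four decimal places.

geometry: r = 16 mm, L = 177 mm, e = 3 mm; θ starts at 0°
rotate link 1 by -58°: θ ← 0° -58° = -58°
rotate link 1 by +69°: θ ← -58° +69° = 11°
rotate link 1 by +39°: θ ← 11° +39° = 50°
h = r sin θ − e = 12.256711 − 3 = 9.256711
sin φ = h / L = 9.256711 / 177 = 0.05229780
φ = arcsin(0.05229780) = 2.997811°

2.9978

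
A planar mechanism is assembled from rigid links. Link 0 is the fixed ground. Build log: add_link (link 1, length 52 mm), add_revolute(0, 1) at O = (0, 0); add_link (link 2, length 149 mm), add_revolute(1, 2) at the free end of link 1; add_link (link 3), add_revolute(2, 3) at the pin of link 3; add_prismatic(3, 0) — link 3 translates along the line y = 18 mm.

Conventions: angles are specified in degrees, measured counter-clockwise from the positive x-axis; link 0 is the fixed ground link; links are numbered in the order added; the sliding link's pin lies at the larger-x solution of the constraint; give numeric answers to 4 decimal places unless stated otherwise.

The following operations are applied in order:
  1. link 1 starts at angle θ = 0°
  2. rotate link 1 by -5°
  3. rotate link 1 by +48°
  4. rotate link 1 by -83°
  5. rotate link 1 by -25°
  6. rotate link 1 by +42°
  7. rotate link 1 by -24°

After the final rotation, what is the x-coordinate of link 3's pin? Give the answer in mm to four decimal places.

geometry: r = 52 mm, L = 149 mm, e = 18 mm; θ starts at 0°
rotate link 1 by -5°: θ ← 0° -5° = -5°
rotate link 1 by +48°: θ ← -5° +48° = 43°
rotate link 1 by -83°: θ ← 43° -83° = -40°
rotate link 1 by -25°: θ ← -40° -25° = -65°
rotate link 1 by +42°: θ ← -65° +42° = -23°
rotate link 1 by -24°: θ ← -23° -24° = -47°
crank pin P = (r cos θ, r sin θ) = (35.463915, -38.030392)
h = r sin θ − e = -38.030392 − 18 = -56.030392
x = r cos θ + √(L² − h²) = 35.463915 + 138.063736 = 173.527650

173.5277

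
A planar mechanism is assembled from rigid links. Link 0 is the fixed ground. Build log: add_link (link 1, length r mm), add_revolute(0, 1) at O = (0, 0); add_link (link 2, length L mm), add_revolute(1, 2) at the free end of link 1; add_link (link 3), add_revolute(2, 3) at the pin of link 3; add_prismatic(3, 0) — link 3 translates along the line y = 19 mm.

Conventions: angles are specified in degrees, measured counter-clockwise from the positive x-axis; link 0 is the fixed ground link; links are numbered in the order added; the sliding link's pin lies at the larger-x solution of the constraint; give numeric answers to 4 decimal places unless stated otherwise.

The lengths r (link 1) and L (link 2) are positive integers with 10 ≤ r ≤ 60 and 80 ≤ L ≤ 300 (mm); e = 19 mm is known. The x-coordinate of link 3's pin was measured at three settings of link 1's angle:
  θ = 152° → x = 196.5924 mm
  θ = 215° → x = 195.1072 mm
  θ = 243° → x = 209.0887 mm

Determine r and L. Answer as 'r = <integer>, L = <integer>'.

constraint per measurement: (x − r cos θ)² + (r sin θ − e)² = L²
subtracting the θ₁ and θ₂ equations cancels the r² and L² terms:
r = (x₁² − x₂²) / (2[(x₁cos θ₁ + e sin θ₁) − (x₂cos θ₂ + e sin θ₂)]) = 48.0026 → r = 48
L² = (x₁ − r cos θ₁)² + (r sin θ₁ − e)² = 57121.0111 → L = 239.0000 → L = 239
check at θ₃=243°: x = 209.0887 (printed 209.0887) ✓

r = 48, L = 239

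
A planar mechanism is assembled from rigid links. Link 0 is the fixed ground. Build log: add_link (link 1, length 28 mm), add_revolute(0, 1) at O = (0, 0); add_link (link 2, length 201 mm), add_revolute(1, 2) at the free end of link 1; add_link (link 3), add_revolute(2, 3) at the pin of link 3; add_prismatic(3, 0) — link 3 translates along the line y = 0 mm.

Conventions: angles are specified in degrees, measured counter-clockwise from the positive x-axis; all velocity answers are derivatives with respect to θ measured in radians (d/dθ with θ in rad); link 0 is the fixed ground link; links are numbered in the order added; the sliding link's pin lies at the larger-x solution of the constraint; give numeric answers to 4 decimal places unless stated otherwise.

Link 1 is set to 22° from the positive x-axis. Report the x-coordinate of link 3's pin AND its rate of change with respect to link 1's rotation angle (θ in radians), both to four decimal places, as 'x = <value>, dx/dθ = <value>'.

geometry: r = 28 mm, L = 201 mm, e = 0 mm
crank pin P = (r cos θ, r sin θ) = (25.961148, 10.488985)
h = r sin θ − e = 10.488985 − 0 = 10.488985
x = r cos θ + √(L² − h²) = 25.961148 + 200.726135 = 226.687283
dx/dθ = −r sin θ − h·r cos θ/√(L² − h²) (θ in radians; h = 10.488985) = -11.845590

x = 226.6873, dx/dθ = -11.8456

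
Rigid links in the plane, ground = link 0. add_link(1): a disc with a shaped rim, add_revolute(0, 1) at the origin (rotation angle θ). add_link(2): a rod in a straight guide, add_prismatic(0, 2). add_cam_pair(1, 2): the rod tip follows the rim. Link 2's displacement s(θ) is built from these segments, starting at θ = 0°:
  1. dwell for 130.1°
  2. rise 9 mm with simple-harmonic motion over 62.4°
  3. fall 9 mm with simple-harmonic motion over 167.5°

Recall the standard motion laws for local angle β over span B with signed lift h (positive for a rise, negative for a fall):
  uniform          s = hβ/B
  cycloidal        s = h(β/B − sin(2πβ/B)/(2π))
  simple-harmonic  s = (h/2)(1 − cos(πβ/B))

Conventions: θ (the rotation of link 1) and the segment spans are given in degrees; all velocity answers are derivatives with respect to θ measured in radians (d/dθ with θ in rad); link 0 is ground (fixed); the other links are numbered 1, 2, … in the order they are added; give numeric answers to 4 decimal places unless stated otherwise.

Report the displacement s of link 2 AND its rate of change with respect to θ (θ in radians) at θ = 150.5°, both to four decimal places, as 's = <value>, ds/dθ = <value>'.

segment 1 (0° to 130.1°, dwell): s unchanged at 0.0000
θ = 150.5° falls in segment 2 (130.1° to 192.5°, simple-harmonic, h = 9): β = 150.5 − 130.1 = 20.4°, B = 62.4°; Δs = 9/2·(1 − cos(π·0.3269)) = 2.1720; s = 0.0000 + 2.1720 = 2.1720
velocity in seg [130.1°–192.5°] (simple-harmonic), θ in radians: β = 20.4° = 0.3560 rad, B = 62.4° = 1.0891 rad; ds/dθ = (πh/(2B)) sin(πβ/B) = (π·9/(2·1.0891)) sin(π·0.3269) = 11.108699 mm/rad

s = 2.1720, ds/dθ = 11.1087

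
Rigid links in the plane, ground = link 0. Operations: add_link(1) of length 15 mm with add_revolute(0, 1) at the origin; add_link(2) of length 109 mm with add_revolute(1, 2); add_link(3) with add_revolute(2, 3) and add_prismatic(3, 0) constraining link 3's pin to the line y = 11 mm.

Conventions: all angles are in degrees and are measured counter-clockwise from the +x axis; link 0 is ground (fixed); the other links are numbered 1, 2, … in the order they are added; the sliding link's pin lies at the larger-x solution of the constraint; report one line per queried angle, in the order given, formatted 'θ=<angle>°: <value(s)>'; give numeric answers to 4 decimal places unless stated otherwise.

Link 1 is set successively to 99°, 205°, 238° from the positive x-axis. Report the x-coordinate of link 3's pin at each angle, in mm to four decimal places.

geometry: r = 15 mm, L = 109 mm, e = 11 mm
θ=99°: crank pin P = (r cos θ, r sin θ) = (-2.346517, 14.815325)
θ=99°: h = r sin θ − e = 14.815325 − 11 = 3.815325
θ=99°: x = r cos θ + √(L² − h²) = -2.346517 + 108.933206 = 106.586689
θ=205°: crank pin P = (r cos θ, r sin θ) = (-13.594617, -6.339274)
θ=205°: h = r sin θ − e = -6.339274 − 11 = -17.339274
θ=205°: x = r cos θ + √(L² − h²) = -13.594617 + 107.612033 = 94.017416
θ=238°: crank pin P = (r cos θ, r sin θ) = (-7.948789, -12.720721)
θ=238°: h = r sin θ − e = -12.720721 − 11 = -23.720721
θ=238°: x = r cos θ + √(L² − h²) = -7.948789 + 106.387628 = 98.438839

θ=99°: 106.5867
θ=205°: 94.0174
θ=238°: 98.4388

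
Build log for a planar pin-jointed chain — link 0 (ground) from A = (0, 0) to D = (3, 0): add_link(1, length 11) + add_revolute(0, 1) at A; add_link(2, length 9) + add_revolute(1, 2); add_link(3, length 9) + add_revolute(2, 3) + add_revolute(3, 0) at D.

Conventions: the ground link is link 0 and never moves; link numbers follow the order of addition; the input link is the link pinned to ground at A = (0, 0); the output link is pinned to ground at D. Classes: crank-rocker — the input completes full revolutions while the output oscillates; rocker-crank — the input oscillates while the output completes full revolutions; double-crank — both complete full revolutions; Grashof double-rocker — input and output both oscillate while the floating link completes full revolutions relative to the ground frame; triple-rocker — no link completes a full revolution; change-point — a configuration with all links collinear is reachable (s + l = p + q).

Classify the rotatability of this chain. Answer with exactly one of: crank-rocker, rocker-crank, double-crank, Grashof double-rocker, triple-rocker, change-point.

lengths: ground=3, input=11, coupler=9, output=9
sorted: s=3 (shortest), l=11 (longest), p+q=18
s + l = 14 vs p + q = 18
s + l < p + q (Grashof) with shortest = ground link → double-crank

double-crank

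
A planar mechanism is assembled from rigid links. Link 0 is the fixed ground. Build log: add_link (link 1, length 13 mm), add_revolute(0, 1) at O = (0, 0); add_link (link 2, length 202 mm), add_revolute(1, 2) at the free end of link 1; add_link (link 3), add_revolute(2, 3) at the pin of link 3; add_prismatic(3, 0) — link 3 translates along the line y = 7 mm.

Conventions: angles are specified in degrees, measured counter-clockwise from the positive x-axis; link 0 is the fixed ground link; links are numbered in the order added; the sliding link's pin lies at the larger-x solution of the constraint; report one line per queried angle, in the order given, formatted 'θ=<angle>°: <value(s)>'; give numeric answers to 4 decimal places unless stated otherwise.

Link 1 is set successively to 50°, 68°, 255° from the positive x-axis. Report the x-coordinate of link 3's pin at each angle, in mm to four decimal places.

geometry: r = 13 mm, L = 202 mm, e = 7 mm
θ=50°: crank pin P = (r cos θ, r sin θ) = (8.356239, 9.958578)
θ=50°: h = r sin θ − e = 9.958578 − 7 = 2.958578
θ=50°: x = r cos θ + √(L² − h²) = 8.356239 + 201.978333 = 210.334571
θ=68°: crank pin P = (r cos θ, r sin θ) = (4.869886, 12.053390)
θ=68°: h = r sin θ − e = 12.053390 − 7 = 5.053390
θ=68°: x = r cos θ + √(L² − h²) = 4.869886 + 201.936780 = 206.806666
θ=255°: crank pin P = (r cos θ, r sin θ) = (-3.364648, -12.557036)
θ=255°: h = r sin θ − e = -12.557036 − 7 = -19.557036
θ=255°: x = r cos θ + √(L² − h²) = -3.364648 + 201.051044 = 197.686397

θ=50°: 210.3346
θ=68°: 206.8067
θ=255°: 197.6864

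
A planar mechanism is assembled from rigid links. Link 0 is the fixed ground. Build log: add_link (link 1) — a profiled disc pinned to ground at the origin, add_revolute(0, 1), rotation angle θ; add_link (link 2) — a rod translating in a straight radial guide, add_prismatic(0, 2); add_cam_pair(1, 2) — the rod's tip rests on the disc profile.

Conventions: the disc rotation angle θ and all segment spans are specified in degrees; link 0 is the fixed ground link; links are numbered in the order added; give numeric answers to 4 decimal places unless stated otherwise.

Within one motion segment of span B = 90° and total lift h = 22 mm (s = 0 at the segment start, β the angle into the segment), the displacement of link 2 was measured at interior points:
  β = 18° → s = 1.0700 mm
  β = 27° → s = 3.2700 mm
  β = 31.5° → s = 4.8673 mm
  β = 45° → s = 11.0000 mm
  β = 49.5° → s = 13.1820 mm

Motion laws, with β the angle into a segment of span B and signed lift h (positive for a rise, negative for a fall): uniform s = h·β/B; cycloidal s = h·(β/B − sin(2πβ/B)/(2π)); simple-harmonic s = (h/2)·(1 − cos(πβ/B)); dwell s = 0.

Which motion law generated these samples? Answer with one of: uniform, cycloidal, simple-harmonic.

candidates at β/B = r: uniform s = h·r (linear in β); cycloidal s = h·(r − sin(2πr)/(2π)); simple-harmonic s = (h/2)(1 − cos(πr))
β=18°: printed 1.0700 | uniform 4.4000, cycloidal 1.0700, simple-harmonic 2.1008
β=27°: printed 3.2700 | uniform 6.6000, cycloidal 3.2700, simple-harmonic 4.5344
β=31.5°: printed 4.8673 | uniform 7.7000, cycloidal 4.8673, simple-harmonic 6.0061
β=45°: printed 11.0000 | uniform 11.0000, cycloidal 11.0000, simple-harmonic 11.0000
β=49.5°: printed 13.1820 | uniform 12.1000, cycloidal 13.1820, simple-harmonic 12.7208
only one law matches every sample → cycloidal

cycloidal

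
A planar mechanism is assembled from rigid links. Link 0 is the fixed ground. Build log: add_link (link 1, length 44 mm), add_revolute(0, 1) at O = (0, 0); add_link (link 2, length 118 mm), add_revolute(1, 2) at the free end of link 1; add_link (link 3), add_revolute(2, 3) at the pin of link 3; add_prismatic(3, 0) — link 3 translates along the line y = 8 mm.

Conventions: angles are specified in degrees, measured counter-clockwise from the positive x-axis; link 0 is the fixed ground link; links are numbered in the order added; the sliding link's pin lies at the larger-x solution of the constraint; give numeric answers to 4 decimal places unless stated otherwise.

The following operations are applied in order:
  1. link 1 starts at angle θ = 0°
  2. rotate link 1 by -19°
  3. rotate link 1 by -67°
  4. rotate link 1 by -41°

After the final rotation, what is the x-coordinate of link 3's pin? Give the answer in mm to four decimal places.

geometry: r = 44 mm, L = 118 mm, e = 8 mm; θ starts at 0°
rotate link 1 by -19°: θ ← 0° -19° = -19°
rotate link 1 by -67°: θ ← -19° -67° = -86°
rotate link 1 by -41°: θ ← -86° -41° = -127°
crank pin P = (r cos θ, r sin θ) = (-26.479861, -35.139962)
h = r sin θ − e = -35.139962 − 8 = -43.139962
x = r cos θ + √(L² − h²) = -26.479861 + 109.831433 = 83.351572

83.3516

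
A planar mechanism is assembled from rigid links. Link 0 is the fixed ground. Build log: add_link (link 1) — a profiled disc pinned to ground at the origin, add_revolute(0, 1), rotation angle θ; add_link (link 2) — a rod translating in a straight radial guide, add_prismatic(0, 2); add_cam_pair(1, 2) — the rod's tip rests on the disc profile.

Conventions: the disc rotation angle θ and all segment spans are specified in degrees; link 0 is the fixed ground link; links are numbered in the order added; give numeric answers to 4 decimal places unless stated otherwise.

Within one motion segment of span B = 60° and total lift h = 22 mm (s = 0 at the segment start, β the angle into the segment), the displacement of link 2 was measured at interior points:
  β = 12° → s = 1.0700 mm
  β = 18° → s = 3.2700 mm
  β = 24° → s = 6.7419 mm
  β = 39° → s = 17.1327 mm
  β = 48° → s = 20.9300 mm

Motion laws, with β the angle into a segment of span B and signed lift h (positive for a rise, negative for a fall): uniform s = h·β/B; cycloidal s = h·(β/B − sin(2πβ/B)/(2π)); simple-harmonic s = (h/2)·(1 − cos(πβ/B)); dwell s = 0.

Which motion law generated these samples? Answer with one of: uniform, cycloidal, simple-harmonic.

candidates at β/B = r: uniform s = h·r (linear in β); cycloidal s = h·(r − sin(2πr)/(2π)); simple-harmonic s = (h/2)(1 − cos(πr))
β=12°: printed 1.0700 | uniform 4.4000, cycloidal 1.0700, simple-harmonic 2.1008
β=18°: printed 3.2700 | uniform 6.6000, cycloidal 3.2700, simple-harmonic 4.5344
β=24°: printed 6.7419 | uniform 8.8000, cycloidal 6.7419, simple-harmonic 7.6008
β=39°: printed 17.1327 | uniform 14.3000, cycloidal 17.1327, simple-harmonic 15.9939
β=48°: printed 20.9300 | uniform 17.6000, cycloidal 20.9300, simple-harmonic 19.8992
only one law matches every sample → cycloidal

cycloidal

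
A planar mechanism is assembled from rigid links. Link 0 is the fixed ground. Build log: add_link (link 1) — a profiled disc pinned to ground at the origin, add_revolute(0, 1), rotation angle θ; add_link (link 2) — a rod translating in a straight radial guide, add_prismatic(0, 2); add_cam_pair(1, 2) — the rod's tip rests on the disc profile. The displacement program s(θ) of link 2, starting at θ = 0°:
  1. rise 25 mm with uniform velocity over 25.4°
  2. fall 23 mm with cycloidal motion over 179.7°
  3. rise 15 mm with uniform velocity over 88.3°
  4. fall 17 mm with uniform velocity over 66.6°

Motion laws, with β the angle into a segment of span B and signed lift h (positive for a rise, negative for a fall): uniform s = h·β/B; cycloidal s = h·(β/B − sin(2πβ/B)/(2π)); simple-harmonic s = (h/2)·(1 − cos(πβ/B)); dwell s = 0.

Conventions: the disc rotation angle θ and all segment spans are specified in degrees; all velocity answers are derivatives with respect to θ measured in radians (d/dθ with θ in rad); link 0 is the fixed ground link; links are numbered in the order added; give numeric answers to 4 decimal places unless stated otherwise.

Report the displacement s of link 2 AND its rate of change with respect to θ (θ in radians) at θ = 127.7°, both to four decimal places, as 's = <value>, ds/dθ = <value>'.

seg 1 [0°–25.4°] uniform, h=25: full span → s += 25 → s = 25.0000
seg 2 [25.4°–205.1°] cycloidal, h=-23: θ=127.7° here. β=102.3, B=179.7. -23·(0.5693 − sin(2π·0.5693)/(2π)) = -14.6371 → s = 10.3629
velocity in seg [25.4°–205.1°] (cycloidal), θ in radians: β = 102.3° = 1.7855 rad, B = 179.7° = 3.1364 rad; ds/dθ = (h/B)(1 − cos(2πβ/B)) = ((-23)/3.1364)(1 − cos(2π·0.5693)) = -13.982779 mm/rad

s = 10.3629, ds/dθ = -13.9828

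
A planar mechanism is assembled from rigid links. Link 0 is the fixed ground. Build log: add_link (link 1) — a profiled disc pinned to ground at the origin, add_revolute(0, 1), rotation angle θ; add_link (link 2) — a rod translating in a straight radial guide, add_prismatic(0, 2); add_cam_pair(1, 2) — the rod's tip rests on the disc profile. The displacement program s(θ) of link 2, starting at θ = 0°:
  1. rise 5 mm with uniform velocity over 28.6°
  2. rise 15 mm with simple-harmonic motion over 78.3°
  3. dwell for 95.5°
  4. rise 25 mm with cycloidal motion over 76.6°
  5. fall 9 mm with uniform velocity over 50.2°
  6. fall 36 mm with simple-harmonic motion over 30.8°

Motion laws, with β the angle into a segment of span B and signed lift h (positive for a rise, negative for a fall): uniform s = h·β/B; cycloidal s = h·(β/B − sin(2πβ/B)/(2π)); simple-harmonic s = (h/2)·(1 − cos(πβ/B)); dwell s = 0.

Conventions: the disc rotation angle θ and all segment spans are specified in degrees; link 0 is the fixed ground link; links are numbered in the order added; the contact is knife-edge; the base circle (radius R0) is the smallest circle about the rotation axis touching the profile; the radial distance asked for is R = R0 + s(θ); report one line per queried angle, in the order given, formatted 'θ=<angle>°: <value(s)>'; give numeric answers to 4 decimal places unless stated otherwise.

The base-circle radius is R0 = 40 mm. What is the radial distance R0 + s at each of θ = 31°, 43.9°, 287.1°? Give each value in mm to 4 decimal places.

seg 1 [0°–28.6°] uniform, h=5: full span → s += 5 → s = 5.0000
seg 2 [28.6°–106.9°] simple-harmonic, h=15: θ=31° here. β=2.4, B=78.3. 15/2·(1 − cos(π·0.0307)) = 0.0347 → s = 5.0347
seg 2 [28.6°–106.9°] simple-harmonic, h=15: θ=43.9° here. β=15.3, B=78.3. 15/2·(1 − cos(π·0.1954)) = 1.3693 → s = 6.3693
seg 2 [28.6°–106.9°] simple-harmonic, h=15: full span → s += 15 → s = 20.0000
seg 3 [106.9°–202.4°] dwell: s stays 20.0000
seg 4 [202.4°–279°] cycloidal, h=25: full span → s += 25 → s = 45.0000
seg 5 [279°–329.2°] uniform, h=-9: θ=287.1° here. β=8.1, B=50.2. -9·8.1/50.2 = -1.4522 → s = 43.5478
θ=31°: R = R0 + s = 40 + 5.0347 = 45.0347
θ=43.9°: R = R0 + s = 40 + 6.3693 = 46.3693
θ=287.1°: R = R0 + s = 40 + 43.5478 = 83.5478

θ=31°: 45.0347
θ=43.9°: 46.3693
θ=287.1°: 83.5478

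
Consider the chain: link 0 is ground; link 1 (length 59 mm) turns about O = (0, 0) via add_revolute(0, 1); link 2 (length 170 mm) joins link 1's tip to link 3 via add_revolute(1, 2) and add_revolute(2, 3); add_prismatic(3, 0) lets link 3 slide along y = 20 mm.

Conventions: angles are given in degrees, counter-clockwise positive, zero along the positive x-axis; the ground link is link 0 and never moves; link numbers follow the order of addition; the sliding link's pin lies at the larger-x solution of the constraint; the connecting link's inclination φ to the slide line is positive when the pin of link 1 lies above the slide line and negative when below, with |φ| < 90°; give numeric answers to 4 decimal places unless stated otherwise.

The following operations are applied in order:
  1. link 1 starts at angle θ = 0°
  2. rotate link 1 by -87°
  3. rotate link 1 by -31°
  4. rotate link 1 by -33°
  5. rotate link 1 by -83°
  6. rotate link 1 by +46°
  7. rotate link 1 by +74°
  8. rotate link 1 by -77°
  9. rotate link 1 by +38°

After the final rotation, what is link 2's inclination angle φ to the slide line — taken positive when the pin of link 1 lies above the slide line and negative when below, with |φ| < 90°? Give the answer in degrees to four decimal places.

geometry: r = 59 mm, L = 170 mm, e = 20 mm; θ starts at 0°
rotate link 1 by -87°: θ ← 0° -87° = -87°
rotate link 1 by -31°: θ ← -87° -31° = -118°
rotate link 1 by -33°: θ ← -118° -33° = -151°
rotate link 1 by -83°: θ ← -151° -83° = -234°
rotate link 1 by +46°: θ ← -234° +46° = -188°
rotate link 1 by +74°: θ ← -188° +74° = -114°
rotate link 1 by -77°: θ ← -114° -77° = -191°
rotate link 1 by +38°: θ ← -191° +38° = -153°
h = r sin θ − e = -26.785439 − 20 = -46.785439
sin φ = h / L = -46.785439 / 170 = -0.27520847
φ = arcsin(-0.27520847) = -15.974438°

-15.9744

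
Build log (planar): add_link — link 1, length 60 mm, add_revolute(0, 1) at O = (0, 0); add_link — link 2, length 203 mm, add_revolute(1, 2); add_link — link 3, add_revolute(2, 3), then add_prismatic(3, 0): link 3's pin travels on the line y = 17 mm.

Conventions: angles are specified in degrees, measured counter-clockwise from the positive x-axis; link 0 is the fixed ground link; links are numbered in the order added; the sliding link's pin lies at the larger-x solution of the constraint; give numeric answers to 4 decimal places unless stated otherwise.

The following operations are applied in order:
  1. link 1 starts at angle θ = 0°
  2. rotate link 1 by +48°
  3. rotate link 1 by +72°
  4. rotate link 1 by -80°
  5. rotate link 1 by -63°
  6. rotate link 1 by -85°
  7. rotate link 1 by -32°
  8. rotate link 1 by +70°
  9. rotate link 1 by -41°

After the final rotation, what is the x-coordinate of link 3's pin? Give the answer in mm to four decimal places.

geometry: r = 60 mm, L = 203 mm, e = 17 mm; θ starts at 0°
rotate link 1 by +48°: θ ← 0° +48° = 48°
rotate link 1 by +72°: θ ← 48° +72° = 120°
rotate link 1 by -80°: θ ← 120° -80° = 40°
rotate link 1 by -63°: θ ← 40° -63° = -23°
rotate link 1 by -85°: θ ← -23° -85° = -108°
rotate link 1 by -32°: θ ← -108° -32° = -140°
rotate link 1 by +70°: θ ← -140° +70° = -70°
rotate link 1 by -41°: θ ← -70° -41° = -111°
crank pin P = (r cos θ, r sin θ) = (-21.502077, -56.014826)
h = r sin θ − e = -56.014826 − 17 = -73.014826
x = r cos θ + √(L² − h²) = -21.502077 + 189.414454 = 167.912377

167.9124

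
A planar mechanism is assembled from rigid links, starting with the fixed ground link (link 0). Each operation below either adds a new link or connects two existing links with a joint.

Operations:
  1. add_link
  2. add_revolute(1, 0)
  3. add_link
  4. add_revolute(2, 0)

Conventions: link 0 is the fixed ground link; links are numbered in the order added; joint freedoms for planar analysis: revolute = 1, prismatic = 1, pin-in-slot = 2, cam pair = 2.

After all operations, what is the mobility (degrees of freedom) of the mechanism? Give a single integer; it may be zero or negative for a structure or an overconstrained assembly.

link 0 = ground. State L|J1|J2 = 1|0|0
+link1  2|0|0
R(1,0) f=1→J1  2|1|0
+link2  3|1|0
R(2,0) f=1→J1  3|2|0
M = 3(3−1)−2·2−0 = 6−4−0 = 2

M = 2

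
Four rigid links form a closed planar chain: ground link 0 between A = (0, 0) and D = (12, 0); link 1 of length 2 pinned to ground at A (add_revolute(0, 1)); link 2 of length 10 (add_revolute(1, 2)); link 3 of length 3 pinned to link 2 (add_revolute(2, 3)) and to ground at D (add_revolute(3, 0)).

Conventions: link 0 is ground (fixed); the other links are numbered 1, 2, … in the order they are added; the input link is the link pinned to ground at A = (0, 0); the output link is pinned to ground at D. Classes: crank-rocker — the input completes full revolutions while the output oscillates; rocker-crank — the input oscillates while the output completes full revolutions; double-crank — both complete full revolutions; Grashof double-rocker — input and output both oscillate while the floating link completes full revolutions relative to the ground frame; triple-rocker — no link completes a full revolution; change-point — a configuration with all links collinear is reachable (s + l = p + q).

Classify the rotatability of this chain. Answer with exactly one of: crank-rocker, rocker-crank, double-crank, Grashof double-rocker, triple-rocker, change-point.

lengths: ground=12, input=2, coupler=10, output=3
sorted: s=2 (shortest), l=12 (longest), p+q=13
s + l = 14 vs p + q = 13
s + l > p + q → non-Grashof → no link fully rotates → triple-rocker

triple-rocker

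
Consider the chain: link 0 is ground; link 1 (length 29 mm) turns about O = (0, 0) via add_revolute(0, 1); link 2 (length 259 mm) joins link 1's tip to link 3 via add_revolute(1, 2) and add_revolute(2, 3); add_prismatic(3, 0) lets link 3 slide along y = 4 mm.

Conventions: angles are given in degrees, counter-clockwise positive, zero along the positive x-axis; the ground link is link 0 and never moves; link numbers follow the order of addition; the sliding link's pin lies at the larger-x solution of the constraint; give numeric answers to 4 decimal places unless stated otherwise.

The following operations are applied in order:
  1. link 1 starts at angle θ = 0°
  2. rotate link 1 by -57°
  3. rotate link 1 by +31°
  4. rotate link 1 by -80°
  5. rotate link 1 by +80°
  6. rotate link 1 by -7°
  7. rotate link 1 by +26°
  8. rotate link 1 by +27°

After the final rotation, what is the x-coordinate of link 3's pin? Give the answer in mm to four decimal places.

geometry: r = 29 mm, L = 259 mm, e = 4 mm; θ starts at 0°
rotate link 1 by -57°: θ ← 0° -57° = -57°
rotate link 1 by +31°: θ ← -57° +31° = -26°
rotate link 1 by -80°: θ ← -26° -80° = -106°
rotate link 1 by +80°: θ ← -106° +80° = -26°
rotate link 1 by -7°: θ ← -26° -7° = -33°
rotate link 1 by +26°: θ ← -33° +26° = -7°
rotate link 1 by +27°: θ ← -7° +27° = 20°
crank pin P = (r cos θ, r sin θ) = (27.251086, 9.918584)
h = r sin θ − e = 9.918584 − 4 = 5.918584
x = r cos θ + √(L² − h²) = 27.251086 + 258.932366 = 286.183452

286.1835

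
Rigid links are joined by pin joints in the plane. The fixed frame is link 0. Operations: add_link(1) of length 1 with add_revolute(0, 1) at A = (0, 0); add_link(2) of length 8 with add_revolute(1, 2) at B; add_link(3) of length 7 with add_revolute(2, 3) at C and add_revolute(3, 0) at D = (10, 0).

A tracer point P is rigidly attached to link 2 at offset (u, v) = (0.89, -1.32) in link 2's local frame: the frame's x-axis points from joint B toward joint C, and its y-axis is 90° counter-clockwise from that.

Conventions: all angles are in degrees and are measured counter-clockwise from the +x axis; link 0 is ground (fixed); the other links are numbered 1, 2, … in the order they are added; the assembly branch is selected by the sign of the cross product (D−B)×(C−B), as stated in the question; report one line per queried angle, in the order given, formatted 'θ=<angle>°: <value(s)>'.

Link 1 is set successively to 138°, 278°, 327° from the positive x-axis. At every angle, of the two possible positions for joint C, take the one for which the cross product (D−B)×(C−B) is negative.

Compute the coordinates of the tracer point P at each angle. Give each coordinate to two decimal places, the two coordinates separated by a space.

A=(0,0), D=(10.00,0)
θ=138°: B = A + 1.00·(cos138°, sin138°) = (-0.7431, 0.6691)
θ=138°: |BD| = 10.7640
θ=138°: circle(B,8.00) ∩ circle(D,7.00): a=6.0788, h=5.2008
θ=138°:   candidates: C₊=(5.6472,5.4820) cross=55.982; C₋=(5.0005,-4.8995) cross=-55.982
θ=138°:   branch - wants cross < 0 → take C=(5.0005,-4.8995) (cross=-55.982)
θ=138°: ex = (C−B)/|BC| = (0.7180,-0.6961); ey = (0.6961,0.7180)
θ=138°: P = B + 0.89·ex + -1.32·ey = (-1.0230,-0.8981)
θ=278°: B = A + 1.00·(cos278°, sin278°) = (0.1392, -0.9903)
θ=278°: |BD| = 9.9104
θ=278°: circle(B,8.00) ∩ circle(D,7.00): a=5.7120, h=5.6012
θ=278°:   candidates: C₊=(5.2629,5.1536) cross=55.510; C₋=(6.3823,-5.9927) cross=-55.510
θ=278°:   branch - wants cross < 0 → take C=(6.3823,-5.9927) (cross=-55.510)
θ=278°: ex = (C−B)/|BC| = (0.7804,-0.6253); ey = (0.6253,0.7804)
θ=278°: P = B + 0.89·ex + -1.32·ey = (0.0083,-2.5769)
θ=327°: B = A + 1.00·(cos327°, sin327°) = (0.8387, -0.5446)
θ=327°: |BD| = 9.1775
θ=327°: circle(B,8.00) ∩ circle(D,7.00): a=5.4060, h=5.8971
θ=327°:   candidates: C₊=(5.8851,5.6629) cross=54.120; C₋=(6.5851,-6.1105) cross=-54.120
θ=327°:   branch - wants cross < 0 → take C=(6.5851,-6.1105) (cross=-54.120)
θ=327°: ex = (C−B)/|BC| = (0.7183,-0.6957); ey = (0.6957,0.7183)
θ=327°: P = B + 0.89·ex + -1.32·ey = (0.5596,-2.1120)

θ=138°: -1.02 -0.90
θ=278°: 0.01 -2.58
θ=327°: 0.56 -2.11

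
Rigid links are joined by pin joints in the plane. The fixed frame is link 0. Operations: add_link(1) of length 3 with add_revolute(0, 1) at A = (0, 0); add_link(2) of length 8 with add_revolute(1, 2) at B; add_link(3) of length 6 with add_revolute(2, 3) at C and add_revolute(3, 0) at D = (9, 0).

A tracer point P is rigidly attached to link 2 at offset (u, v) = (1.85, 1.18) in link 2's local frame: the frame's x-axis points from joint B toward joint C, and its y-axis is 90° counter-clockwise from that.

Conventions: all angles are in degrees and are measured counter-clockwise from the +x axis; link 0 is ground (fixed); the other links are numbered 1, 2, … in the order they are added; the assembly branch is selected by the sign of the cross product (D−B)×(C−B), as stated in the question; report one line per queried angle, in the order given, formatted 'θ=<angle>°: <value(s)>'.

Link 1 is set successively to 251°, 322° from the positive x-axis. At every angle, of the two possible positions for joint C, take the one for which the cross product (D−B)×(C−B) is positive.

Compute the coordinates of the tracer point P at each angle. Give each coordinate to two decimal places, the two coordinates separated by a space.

A=(0,0), D=(9.00,0)
θ=251°: B = A + 3.00·(cos251°, sin251°) = (-0.9767, -2.8366)
θ=251°: |BD| = 10.3721
θ=251°: circle(B,8.00) ∩ circle(D,6.00): a=6.5358, h=4.6133
θ=251°:   candidates: C₊=(4.0483,3.3883) cross=47.850; C₋=(6.5716,-5.4866) cross=-47.850
θ=251°:   branch + wants cross > 0 → take C=(4.0483,3.3883) (cross=47.850)
θ=251°: ex = (C−B)/|BC| = (0.6281,0.7781); ey = (-0.7781,0.6281)
θ=251°: P = B + 1.85·ex + 1.18·ey = (-0.7328,-0.6559)
θ=322°: B = A + 3.00·(cos322°, sin322°) = (2.3640, -1.8470)
θ=322°: |BD| = 6.8882
θ=322°: circle(B,8.00) ∩ circle(D,6.00): a=5.4766, h=5.8316
θ=322°:   candidates: C₊=(6.0764,5.2395) cross=40.169; C₋=(9.2037,-5.9965) cross=-40.169
θ=322°:   branch + wants cross > 0 → take C=(6.0764,5.2395) (cross=40.169)
θ=322°: ex = (C−B)/|BC| = (0.4640,0.8858); ey = (-0.8858,0.4640)
θ=322°: P = B + 1.85·ex + 1.18·ey = (2.1773,0.3393)

θ=251°: -0.73 -0.66
θ=322°: 2.18 0.34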